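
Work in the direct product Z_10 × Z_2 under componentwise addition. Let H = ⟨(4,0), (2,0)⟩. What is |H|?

5

|⟨(4,0)⟩| = 5 and |⟨(2,0)⟩| = 5, so |H| is a multiple of lcm(5, 5) = 5 and divides |G| = 20.
Closing under the operation: H = {(0,0), (2,0), (4,0), (6,0), (8,0)}, so |H| = 5.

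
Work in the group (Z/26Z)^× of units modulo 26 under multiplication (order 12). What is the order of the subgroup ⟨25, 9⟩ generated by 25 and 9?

|⟨25⟩| = 2 and |⟨9⟩| = 3, so |H| is a multiple of lcm(2, 3) = 6 and divides |G| = 12.
Closing under the operation: H = {1, 3, 9, 17, 23, 25}, so |H| = 6.

6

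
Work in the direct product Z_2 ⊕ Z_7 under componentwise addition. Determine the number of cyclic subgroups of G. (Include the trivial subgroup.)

4

Each element a generates a cyclic subgroup ⟨a⟩; distinct elements may generate the same one (a cyclic group of order d has φ(d) generators).
Cyclic subgroups by order — order 1: 1; order 2: 1; order 7: 1; order 14: 1.
Total: 4.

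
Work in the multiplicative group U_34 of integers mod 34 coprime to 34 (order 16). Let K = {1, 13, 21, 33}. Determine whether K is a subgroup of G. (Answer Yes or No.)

|K| = 4 divides |G| = 16, consistent with Lagrange.
K contains the identity, every element's inverse is in K, and K is closed under ·: it is a subgroup.
In fact K = ⟨21⟩.

Yes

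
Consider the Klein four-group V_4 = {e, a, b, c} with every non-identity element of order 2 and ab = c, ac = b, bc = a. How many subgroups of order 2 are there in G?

3

|G| = 4 and 2 | 4, so subgroups of order 2 are possible by Lagrange.
The subgroups of order 2 are: {e, a}; {e, b}; {e, c}.
So G has 3 subgroups of order 2.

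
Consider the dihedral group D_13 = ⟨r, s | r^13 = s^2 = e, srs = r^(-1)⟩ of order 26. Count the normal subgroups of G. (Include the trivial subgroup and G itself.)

G has 16 subgroups. Checking conjugation-invariance by order — order 1: 1/1 normal; order 2: 0/13 normal; order 13: 1/1 normal; order 26: 1/1 normal.
Total normal subgroups: 3.

3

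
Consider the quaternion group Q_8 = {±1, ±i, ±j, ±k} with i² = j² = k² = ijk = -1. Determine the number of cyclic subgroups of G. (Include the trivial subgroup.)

5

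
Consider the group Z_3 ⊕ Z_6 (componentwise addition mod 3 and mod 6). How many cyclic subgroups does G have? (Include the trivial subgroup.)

10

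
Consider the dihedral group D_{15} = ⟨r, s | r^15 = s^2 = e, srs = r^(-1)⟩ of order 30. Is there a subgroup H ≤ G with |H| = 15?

15 | 30. A subgroup of order 15 is {e, r, r^2, r^3, r^4, r^5, r^6, r^7, r^8, r^9, r^10, r^11, r^12, r^13, r^14}.

Yes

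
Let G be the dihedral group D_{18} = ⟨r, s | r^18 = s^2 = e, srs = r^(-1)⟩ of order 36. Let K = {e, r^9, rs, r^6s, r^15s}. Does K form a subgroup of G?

|K| = 5 does not divide |G| = 36, so by Lagrange K is not a subgroup.

No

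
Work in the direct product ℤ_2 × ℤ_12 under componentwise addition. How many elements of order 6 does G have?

6

An element (a,b) has order lcm(ord(a), ord(b)); count pairs with lcm equal to 6.
Enumerating gives 6 such elements.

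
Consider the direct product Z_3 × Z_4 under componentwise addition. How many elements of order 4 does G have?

2

An element (a,b) has order lcm(ord(a), ord(b)); count pairs with lcm equal to 4.
Enumerating gives 2 such elements.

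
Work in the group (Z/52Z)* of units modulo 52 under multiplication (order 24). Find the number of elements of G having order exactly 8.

0

No element of G has order 8 (even though 8 | 24).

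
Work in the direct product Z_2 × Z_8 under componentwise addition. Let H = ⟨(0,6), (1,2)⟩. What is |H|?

|⟨(0,6)⟩| = 4 and |⟨(1,2)⟩| = 4, so |H| is a multiple of lcm(4, 4) = 4 and divides |G| = 16.
Closing under the operation: H = {(0,0), (0,2), (0,4), (0,6), (1,0), (1,2), (1,4), (1,6)}, so |H| = 8.

8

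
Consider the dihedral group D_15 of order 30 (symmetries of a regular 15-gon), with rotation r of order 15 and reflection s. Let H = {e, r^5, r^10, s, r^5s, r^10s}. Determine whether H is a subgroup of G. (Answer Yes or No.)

Yes

|H| = 6 divides |G| = 30, consistent with Lagrange.
H contains the identity, every element's inverse is in H, and H is closed under ·: it is a subgroup.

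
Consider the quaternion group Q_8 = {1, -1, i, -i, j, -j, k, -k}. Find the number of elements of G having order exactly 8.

0

No element of G has order 8 (even though 8 | 8).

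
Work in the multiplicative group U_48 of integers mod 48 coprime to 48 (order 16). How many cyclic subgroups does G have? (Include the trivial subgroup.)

Group the elements of G by the cyclic subgroup they generate; each cyclic subgroup of order d accounts for φ(d) elements.
Cyclic subgroups by order — order 1: 1; order 2: 7; order 4: 4.
Total: 12.

12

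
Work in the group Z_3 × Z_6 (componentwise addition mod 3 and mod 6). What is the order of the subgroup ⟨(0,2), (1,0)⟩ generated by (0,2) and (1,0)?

|⟨(0,2)⟩| = 3 and |⟨(1,0)⟩| = 3, so |H| is a multiple of lcm(3, 3) = 3 and divides |G| = 18.
Closing under the operation: H = {(0,0), (0,2), (0,4), (1,0), (1,2), (1,4), (2,0), (2,2), (2,4)}, so |H| = 9.

9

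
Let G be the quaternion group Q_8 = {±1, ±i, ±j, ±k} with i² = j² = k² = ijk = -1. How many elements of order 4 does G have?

The elements of order 4 are: i, -i, j, -j, k, -k.
That's 6.

6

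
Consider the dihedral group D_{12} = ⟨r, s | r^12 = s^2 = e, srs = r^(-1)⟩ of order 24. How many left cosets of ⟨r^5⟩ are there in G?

2

|⟨r^5⟩| = 12 and |G| = 24.
By Lagrange, [G : H] = |G|/|H| = 24/12 = 2.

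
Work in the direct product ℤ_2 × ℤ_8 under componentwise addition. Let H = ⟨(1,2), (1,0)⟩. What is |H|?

8

|⟨(1,2)⟩| = 4 and |⟨(1,0)⟩| = 2, so |H| is a multiple of lcm(4, 2) = 4 and divides |G| = 16.
Closing under the operation: H = {(0,0), (0,2), (0,4), (0,6), (1,0), (1,2), (1,4), (1,6)}, so |H| = 8.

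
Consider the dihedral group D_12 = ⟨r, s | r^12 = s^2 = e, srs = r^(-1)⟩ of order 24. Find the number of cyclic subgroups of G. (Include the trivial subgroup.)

18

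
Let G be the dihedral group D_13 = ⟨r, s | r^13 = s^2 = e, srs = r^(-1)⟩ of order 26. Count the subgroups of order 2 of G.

|G| = 26 and 2 | 26, so subgroups of order 2 are possible by Lagrange.
The subgroups of order 2 are: {e, r^10s}; {e, r^11s}; {e, r^12s}; {e, r^2s}; … (13 in all).
So G has 13 subgroups of order 2.

13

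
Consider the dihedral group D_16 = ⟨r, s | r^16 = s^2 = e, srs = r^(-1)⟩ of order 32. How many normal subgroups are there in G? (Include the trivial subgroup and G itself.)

G has 36 subgroups. Checking conjugation-invariance by order — order 1: 1/1 normal; order 2: 1/17 normal; order 4: 1/9 normal; order 8: 1/5 normal; order 16: 3/3 normal; order 32: 1/1 normal.
Total normal subgroups: 8.

8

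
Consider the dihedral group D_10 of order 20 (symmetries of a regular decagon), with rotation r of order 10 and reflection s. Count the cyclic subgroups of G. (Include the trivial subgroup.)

14

Group the elements of G by the cyclic subgroup they generate; each cyclic subgroup of order d accounts for φ(d) elements.
Cyclic subgroups by order — order 1: 1; order 2: 11; order 5: 1; order 10: 1.
Total: 14.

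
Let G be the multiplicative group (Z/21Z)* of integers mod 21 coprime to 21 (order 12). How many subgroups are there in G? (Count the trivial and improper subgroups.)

|G| = 12, so by Lagrange every subgroup order divides 12. Divisors: 1, 2, 3, 4, 6, 12.
Subgroups by order — order 1: 1; order 2: 3; order 3: 1; order 4: 1; order 6: 3; order 12: 1.
Total: 1 + 3 + 1 + 1 + 3 + 1 = 10.

10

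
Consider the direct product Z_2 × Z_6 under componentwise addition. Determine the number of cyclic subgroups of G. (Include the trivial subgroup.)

8

Group the elements of G by the cyclic subgroup they generate; each cyclic subgroup of order d accounts for φ(d) elements.
Cyclic subgroups by order — order 1: 1; order 2: 3; order 3: 1; order 6: 3.
Total: 8.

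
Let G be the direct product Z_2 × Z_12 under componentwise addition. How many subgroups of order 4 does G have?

3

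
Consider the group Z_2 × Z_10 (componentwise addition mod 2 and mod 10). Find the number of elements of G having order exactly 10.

An element (a,b) has order lcm(ord(a), ord(b)); count pairs with lcm equal to 10.
Enumerating gives 12 such elements.

12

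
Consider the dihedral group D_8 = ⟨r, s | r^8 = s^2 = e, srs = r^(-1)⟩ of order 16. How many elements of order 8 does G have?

4

The elements of order 8 are: r, r^3, r^5, r^7.
That's 4.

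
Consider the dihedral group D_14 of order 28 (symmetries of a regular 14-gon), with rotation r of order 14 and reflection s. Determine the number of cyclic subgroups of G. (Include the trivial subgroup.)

Group the elements of G by the cyclic subgroup they generate; each cyclic subgroup of order d accounts for φ(d) elements.
Cyclic subgroups by order — order 1: 1; order 2: 15; order 7: 1; order 14: 1.
Total: 18.

18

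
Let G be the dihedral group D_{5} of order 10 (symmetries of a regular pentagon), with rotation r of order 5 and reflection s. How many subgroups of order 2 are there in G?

5

|G| = 10 and 2 | 10, so subgroups of order 2 are possible by Lagrange.
The subgroups of order 2 are: {e, r^2s}; {e, r^3s}; {e, r^4s}; {e, rs}; … (5 in all).
So G has 5 subgroups of order 2.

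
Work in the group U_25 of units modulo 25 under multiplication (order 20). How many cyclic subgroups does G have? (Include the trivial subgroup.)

Each element a generates a cyclic subgroup ⟨a⟩; distinct elements may generate the same one (a cyclic group of order d has φ(d) generators).
Cyclic subgroups by order — order 1: 1; order 2: 1; order 4: 1; order 5: 1; order 10: 1; order 20: 1.
Total: 6.

6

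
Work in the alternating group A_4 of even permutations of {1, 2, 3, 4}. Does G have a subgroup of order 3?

Yes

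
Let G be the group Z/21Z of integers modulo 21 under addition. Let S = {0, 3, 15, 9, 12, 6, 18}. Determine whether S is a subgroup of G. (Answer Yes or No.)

|S| = 7 divides |G| = 21, consistent with Lagrange.
S contains the identity, every element's inverse is in S, and S is closed under +: it is a subgroup.
In fact S = ⟨18⟩.

Yes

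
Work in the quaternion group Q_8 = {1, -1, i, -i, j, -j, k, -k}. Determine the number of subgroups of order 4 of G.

|G| = 8 and 4 | 8, so subgroups of order 4 are possible by Lagrange.
The subgroups of order 4 are: {1, -1, i, -i}; {1, -1, j, -j}; {1, -1, k, -k}.
So G has 3 subgroups of order 4.

3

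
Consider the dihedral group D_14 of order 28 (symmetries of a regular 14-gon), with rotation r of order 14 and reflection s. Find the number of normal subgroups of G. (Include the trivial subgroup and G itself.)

G has 28 subgroups. Checking conjugation-invariance by order — order 1: 1/1 normal; order 2: 1/15 normal; order 4: 0/7 normal; order 7: 1/1 normal; order 14: 3/3 normal; order 28: 1/1 normal.
Total normal subgroups: 7.

7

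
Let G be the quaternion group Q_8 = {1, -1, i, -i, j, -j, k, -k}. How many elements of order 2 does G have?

The elements of order 2 are: -1.
That's 1.

1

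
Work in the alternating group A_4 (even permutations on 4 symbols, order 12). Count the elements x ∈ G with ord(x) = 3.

The elements of order 3 are: (2 3 4), (2 4 3), (1 2 3), (1 2 4), (1 3 2), (1 3 4), (1 4 2), (1 4 3).
That's 8.

8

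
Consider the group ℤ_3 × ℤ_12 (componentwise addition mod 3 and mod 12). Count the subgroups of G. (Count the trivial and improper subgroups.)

18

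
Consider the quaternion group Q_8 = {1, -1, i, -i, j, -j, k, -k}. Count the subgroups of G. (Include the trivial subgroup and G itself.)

|G| = 8, so by Lagrange every subgroup order divides 8. Divisors: 1, 2, 4, 8.
Subgroups by order — order 1: 1; order 2: 1; order 4: 3; order 8: 1.
Total: 1 + 1 + 3 + 1 = 6.

6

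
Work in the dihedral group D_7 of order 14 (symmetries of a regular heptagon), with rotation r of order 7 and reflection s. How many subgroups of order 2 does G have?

7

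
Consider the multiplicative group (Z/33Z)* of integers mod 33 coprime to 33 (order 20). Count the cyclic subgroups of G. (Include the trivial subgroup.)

8

A cyclic subgroup of order d is generated by each of its φ(d) elements of order d, so the cyclic subgroups of order d number (#elements of order d)/φ(d).
Cyclic subgroups by order — order 1: 1; order 2: 3; order 5: 1; order 10: 3.
Total: 8.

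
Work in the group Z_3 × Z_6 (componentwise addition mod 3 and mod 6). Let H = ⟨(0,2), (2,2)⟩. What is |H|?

|⟨(0,2)⟩| = 3 and |⟨(2,2)⟩| = 3, so |H| is a multiple of lcm(3, 3) = 3 and divides |G| = 18.
Closing under the operation: H = {(0,0), (0,2), (0,4), (1,0), (1,2), (1,4), (2,0), (2,2), (2,4)}, so |H| = 9.

9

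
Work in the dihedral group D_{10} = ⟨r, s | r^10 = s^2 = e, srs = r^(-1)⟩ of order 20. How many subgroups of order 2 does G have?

11

|G| = 20 and 2 | 20, so subgroups of order 2 are possible by Lagrange.
The subgroups of order 2 are: {e, r^2s}; {e, r^3s}; {e, r^4s}; {e, r^5}; … (11 in all).
So G has 11 subgroups of order 2.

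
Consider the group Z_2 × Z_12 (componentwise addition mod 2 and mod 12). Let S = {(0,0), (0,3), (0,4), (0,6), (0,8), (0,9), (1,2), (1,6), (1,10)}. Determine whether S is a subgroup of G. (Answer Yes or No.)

|S| = 9 does not divide |G| = 24, so by Lagrange S is not a subgroup.

No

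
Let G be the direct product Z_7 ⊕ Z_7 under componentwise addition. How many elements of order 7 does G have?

48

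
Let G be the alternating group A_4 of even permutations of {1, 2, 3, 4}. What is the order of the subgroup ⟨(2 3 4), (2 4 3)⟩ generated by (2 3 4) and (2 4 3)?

|⟨(2 3 4)⟩| = 3 and |⟨(2 4 3)⟩| = 3, so |H| is a multiple of lcm(3, 3) = 3 and divides |G| = 12.
Closing under the operation: H = {e, (2 3 4), (2 4 3)}, so |H| = 3.

3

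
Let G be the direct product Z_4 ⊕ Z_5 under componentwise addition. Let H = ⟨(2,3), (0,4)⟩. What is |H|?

10

|⟨(2,3)⟩| = 10 and |⟨(0,4)⟩| = 5, so |H| is a multiple of lcm(10, 5) = 10 and divides |G| = 20.
Closing under the operation: H = {(0,0), (0,1), (0,2), (0,3), (0,4), (2,0), (2,1), (2,2), (2,3), (2,4)}, so |H| = 10.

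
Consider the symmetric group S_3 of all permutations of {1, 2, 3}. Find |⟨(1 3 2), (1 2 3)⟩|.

3

|⟨(1 3 2)⟩| = 3 and |⟨(1 2 3)⟩| = 3, so |H| is a multiple of lcm(3, 3) = 3 and divides |G| = 6.
Closing under the operation: H = {e, (1 2 3), (1 3 2)}, so |H| = 3.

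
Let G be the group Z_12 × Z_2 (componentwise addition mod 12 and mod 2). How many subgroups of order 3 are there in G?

|G| = 24 and 3 | 24, so subgroups of order 3 are possible by Lagrange.
The subgroups of order 3 are: {(0,0), (4,0), (8,0)}.
So G has 1 subgroup of order 3.

1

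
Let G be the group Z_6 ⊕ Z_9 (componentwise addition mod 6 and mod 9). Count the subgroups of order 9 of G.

4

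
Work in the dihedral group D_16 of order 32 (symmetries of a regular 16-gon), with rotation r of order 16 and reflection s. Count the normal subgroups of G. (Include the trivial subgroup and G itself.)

G has 36 subgroups. Checking conjugation-invariance by order — order 1: 1/1 normal; order 2: 1/17 normal; order 4: 1/9 normal; order 8: 1/5 normal; order 16: 3/3 normal; order 32: 1/1 normal.
Total normal subgroups: 8.

8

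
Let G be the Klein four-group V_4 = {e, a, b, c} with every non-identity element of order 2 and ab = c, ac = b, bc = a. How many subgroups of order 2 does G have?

3

|G| = 4 and 2 | 4, so subgroups of order 2 are possible by Lagrange.
The subgroups of order 2 are: {e, a}; {e, b}; {e, c}.
So G has 3 subgroups of order 2.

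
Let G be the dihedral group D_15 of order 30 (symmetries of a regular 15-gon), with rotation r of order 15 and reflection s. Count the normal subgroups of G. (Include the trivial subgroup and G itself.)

G has 28 subgroups. Checking conjugation-invariance by order — order 1: 1/1 normal; order 2: 0/15 normal; order 3: 1/1 normal; order 5: 1/1 normal; order 6: 0/5 normal; order 10: 0/3 normal; order 15: 1/1 normal; order 30: 1/1 normal.
Total normal subgroups: 5.

5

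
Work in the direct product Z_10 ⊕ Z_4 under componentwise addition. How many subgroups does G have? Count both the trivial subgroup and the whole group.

16

|G| = 40, so by Lagrange every subgroup order divides 40. Divisors: 1, 2, 4, 5, 8, 10, 20, 40.
Subgroups by order — order 1: 1; order 2: 3; order 4: 3; order 5: 1; order 8: 1; order 10: 3; order 20: 3; order 40: 1.
Total: 1 + 3 + 3 + 1 + 1 + 3 + 3 + 1 = 16.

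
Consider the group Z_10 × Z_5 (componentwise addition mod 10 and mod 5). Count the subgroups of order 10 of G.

6

|G| = 50 and 10 | 50, so subgroups of order 10 are possible by Lagrange.
The subgroups of order 10 are: {(0,0), (0,1), (0,2), (0,3), (0,4), (5,0), (5,1), (5,2), (5,3), (5,4)}; {(0,0), (1,0), (2,0), (3,0), (4,0), (5,0), (6,0), (7,0), (8,0), (9,0)}; {(0,0), (1,1), (2,2), (3,3), (4,4), (5,0), (6,1), (7,2), (8,3), (9,4)}; {(0,0), (1,2), (2,4), (3,1), (4,3), (5,0), (6,2), (7,4), (8,1), (9,3)}; … (6 in all).
So G has 6 subgroups of order 10.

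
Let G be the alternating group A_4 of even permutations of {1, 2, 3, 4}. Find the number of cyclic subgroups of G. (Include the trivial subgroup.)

Group the elements of G by the cyclic subgroup they generate; each cyclic subgroup of order d accounts for φ(d) elements.
Cyclic subgroups by order — order 1: 1; order 2: 3; order 3: 4.
Total: 8.

8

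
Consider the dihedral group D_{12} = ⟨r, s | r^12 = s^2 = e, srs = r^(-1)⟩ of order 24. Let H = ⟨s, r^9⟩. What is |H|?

|⟨s⟩| = 2 and |⟨r^9⟩| = 4, so |H| is a multiple of lcm(2, 4) = 4 and divides |G| = 24.
Closing under the operation: H = {e, r^3, r^6, r^9, s, r^3s, r^6s, r^9s}, so |H| = 8.

8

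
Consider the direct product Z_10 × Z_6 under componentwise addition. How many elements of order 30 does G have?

An element (a,b) has order lcm(ord(a), ord(b)); count pairs with lcm equal to 30.
Enumerating gives 24 such elements.

24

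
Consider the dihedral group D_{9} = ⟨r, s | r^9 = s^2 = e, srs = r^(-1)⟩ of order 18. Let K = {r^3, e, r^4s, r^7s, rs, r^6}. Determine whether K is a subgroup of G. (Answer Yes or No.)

Yes

|K| = 6 divides |G| = 18, consistent with Lagrange.
K contains the identity, every element's inverse is in K, and K is closed under ·: it is a subgroup.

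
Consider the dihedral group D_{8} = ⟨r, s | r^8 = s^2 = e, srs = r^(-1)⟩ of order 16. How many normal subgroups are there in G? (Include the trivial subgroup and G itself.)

G has 19 subgroups. Checking conjugation-invariance by order — order 1: 1/1 normal; order 2: 1/9 normal; order 4: 1/5 normal; order 8: 3/3 normal; order 16: 1/1 normal.
Total normal subgroups: 7.

7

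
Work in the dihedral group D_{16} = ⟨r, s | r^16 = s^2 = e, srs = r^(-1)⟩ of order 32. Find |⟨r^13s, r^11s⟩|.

16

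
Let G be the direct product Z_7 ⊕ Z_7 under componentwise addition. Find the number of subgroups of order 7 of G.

|G| = 49 and 7 | 49, so subgroups of order 7 are possible by Lagrange.
The subgroups of order 7 are: {(0,0), (0,1), (0,2), (0,3), (0,4), (0,5), (0,6)}; {(0,0), (1,0), (2,0), (3,0), (4,0), (5,0), (6,0)}; {(0,0), (1,1), (2,2), (3,3), (4,4), (5,5), (6,6)}; {(0,0), (1,2), (2,4), (3,6), (4,1), (5,3), (6,5)}; … (8 in all).
So G has 8 subgroups of order 7.

8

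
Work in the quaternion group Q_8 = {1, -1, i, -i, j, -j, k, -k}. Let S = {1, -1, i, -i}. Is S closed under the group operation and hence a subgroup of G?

|S| = 4 divides |G| = 8, consistent with Lagrange.
S contains the identity, every element's inverse is in S, and S is closed under ·: it is a subgroup.
In fact S = ⟨-i⟩.

Yes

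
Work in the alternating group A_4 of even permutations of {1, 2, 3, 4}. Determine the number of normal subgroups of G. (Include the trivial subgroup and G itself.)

3

G has 10 subgroups. Checking conjugation-invariance by order — order 1: 1/1 normal; order 2: 0/3 normal; order 3: 0/4 normal; order 4: 1/1 normal; order 12: 1/1 normal.
Total normal subgroups: 3.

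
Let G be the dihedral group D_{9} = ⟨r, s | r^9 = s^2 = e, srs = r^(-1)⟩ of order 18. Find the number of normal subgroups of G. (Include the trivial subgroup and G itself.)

4

G has 16 subgroups. Checking conjugation-invariance by order — order 1: 1/1 normal; order 2: 0/9 normal; order 3: 1/1 normal; order 6: 0/3 normal; order 9: 1/1 normal; order 18: 1/1 normal.
Total normal subgroups: 4.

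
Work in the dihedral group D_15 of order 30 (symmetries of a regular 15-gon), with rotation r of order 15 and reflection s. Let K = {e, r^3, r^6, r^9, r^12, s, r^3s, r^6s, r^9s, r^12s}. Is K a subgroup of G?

|K| = 10 divides |G| = 30, consistent with Lagrange.
K contains the identity, every element's inverse is in K, and K is closed under ·: it is a subgroup.

Yes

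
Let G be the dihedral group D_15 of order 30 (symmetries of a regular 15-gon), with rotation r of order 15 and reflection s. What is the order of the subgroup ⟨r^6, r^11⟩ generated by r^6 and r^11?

|⟨r^6⟩| = 5 and |⟨r^11⟩| = 15, so |H| is a multiple of lcm(5, 15) = 15 and divides |G| = 30.
Closing under the operation: H = {e, r, r^2, r^3, r^4, r^5, r^6, r^7, r^8, r^9, r^10, r^11, r^12, r^13, r^14}, so |H| = 15.

15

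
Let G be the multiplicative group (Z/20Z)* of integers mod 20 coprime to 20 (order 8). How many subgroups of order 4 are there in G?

|G| = 8 and 4 | 8, so subgroups of order 4 are possible by Lagrange.
The subgroups of order 4 are: {1, 9, 11, 19}; {1, 9, 13, 17}; {1, 3, 7, 9}.
So G has 3 subgroups of order 4.

3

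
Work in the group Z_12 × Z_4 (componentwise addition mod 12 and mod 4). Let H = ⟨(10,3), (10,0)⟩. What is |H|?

|⟨(10,3)⟩| = 12 and |⟨(10,0)⟩| = 6, so |H| is a multiple of lcm(12, 6) = 12 and divides |G| = 48.
Closing under the operation: H = {(0,0), (0,1), (0,2), (0,3), (2,0), (2,1), (2,2), (2,3), (4,0), (4,1), (4,2), (4,3), (6,0), (6,1), (6,2), (6,3), (8,0), (8,1), (8,2), (8,3), (10,0), (10,1), (10,2), (10,3)}, so |H| = 24.

24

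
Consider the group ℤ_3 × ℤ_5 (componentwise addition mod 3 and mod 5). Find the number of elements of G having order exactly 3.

2

An element (a,b) has order lcm(ord(a), ord(b)); count pairs with lcm equal to 3.
Enumerating gives 2 such elements.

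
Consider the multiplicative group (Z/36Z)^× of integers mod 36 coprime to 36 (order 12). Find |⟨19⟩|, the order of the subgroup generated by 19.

Compute successive powers of 19 mod 36: 19, 1; 19^2 ≡ 1 (mod 36).
So |⟨19⟩| = 2.

2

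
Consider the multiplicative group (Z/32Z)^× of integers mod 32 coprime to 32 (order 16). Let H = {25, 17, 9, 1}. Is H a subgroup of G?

|H| = 4 divides |G| = 16, consistent with Lagrange.
H contains the identity, every element's inverse is in H, and H is closed under ·: it is a subgroup.
In fact H = ⟨25⟩.

Yes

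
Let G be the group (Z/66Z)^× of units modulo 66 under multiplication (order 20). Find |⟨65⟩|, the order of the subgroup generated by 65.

2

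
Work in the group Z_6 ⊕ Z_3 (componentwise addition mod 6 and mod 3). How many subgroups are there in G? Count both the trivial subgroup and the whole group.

|G| = 18, so by Lagrange every subgroup order divides 18. Divisors: 1, 2, 3, 6, 9, 18.
Subgroups by order — order 1: 1; order 2: 1; order 3: 4; order 6: 4; order 9: 1; order 18: 1.
Total: 1 + 1 + 4 + 4 + 1 + 1 = 12.

12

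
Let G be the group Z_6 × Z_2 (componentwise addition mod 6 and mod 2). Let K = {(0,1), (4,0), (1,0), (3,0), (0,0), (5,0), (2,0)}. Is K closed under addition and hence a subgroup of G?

No

|K| = 7 does not divide |G| = 12, so by Lagrange K is not a subgroup.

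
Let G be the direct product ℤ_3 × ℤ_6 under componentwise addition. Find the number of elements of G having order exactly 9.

0

An element (a,b) has order lcm(ord(a), ord(b)); count pairs with lcm equal to 9.
Enumerating gives 0 such elements.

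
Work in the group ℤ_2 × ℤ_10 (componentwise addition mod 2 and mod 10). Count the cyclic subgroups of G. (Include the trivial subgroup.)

Group the elements of G by the cyclic subgroup they generate; each cyclic subgroup of order d accounts for φ(d) elements.
Cyclic subgroups by order — order 1: 1; order 2: 3; order 5: 1; order 10: 3.
Total: 8.

8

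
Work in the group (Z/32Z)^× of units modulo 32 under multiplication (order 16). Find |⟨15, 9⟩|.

|⟨15⟩| = 2 and |⟨9⟩| = 4, so |H| is a multiple of lcm(2, 4) = 4 and divides |G| = 16.
Closing under the operation: H = {1, 7, 9, 15, 17, 23, 25, 31}, so |H| = 8.

8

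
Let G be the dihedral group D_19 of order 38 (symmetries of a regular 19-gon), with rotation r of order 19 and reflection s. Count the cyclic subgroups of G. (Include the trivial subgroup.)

21

A cyclic subgroup of order d is generated by each of its φ(d) elements of order d, so the cyclic subgroups of order d number (#elements of order d)/φ(d).
Cyclic subgroups by order — order 1: 1; order 2: 19; order 19: 1.
Total: 21.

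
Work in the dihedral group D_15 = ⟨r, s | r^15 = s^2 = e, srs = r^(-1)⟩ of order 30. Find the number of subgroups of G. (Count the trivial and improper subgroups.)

28

|G| = 30, so by Lagrange every subgroup order divides 30. Divisors: 1, 2, 3, 5, 6, 10, 15, 30.
Subgroups by order — order 1: 1; order 2: 15; order 3: 1; order 5: 1; order 6: 5; order 10: 3; order 15: 1; order 30: 1.
Total: 1 + 15 + 1 + 1 + 5 + 3 + 1 + 1 = 28.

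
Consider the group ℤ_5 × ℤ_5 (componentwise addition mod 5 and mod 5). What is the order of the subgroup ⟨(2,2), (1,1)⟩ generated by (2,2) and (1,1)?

|⟨(2,2)⟩| = 5 and |⟨(1,1)⟩| = 5, so |H| is a multiple of lcm(5, 5) = 5 and divides |G| = 25.
Closing under the operation: H = {(0,0), (1,1), (2,2), (3,3), (4,4)}, so |H| = 5.

5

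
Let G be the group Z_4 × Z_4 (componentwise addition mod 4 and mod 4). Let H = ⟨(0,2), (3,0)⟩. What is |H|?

|⟨(0,2)⟩| = 2 and |⟨(3,0)⟩| = 4, so |H| is a multiple of lcm(2, 4) = 4 and divides |G| = 16.
Closing under the operation: H = {(0,0), (0,2), (1,0), (1,2), (2,0), (2,2), (3,0), (3,2)}, so |H| = 8.

8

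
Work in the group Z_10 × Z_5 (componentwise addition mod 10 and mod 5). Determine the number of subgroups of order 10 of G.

|G| = 50 and 10 | 50, so subgroups of order 10 are possible by Lagrange.
The subgroups of order 10 are: {(0,0), (0,1), (0,2), (0,3), (0,4), (5,0), (5,1), (5,2), (5,3), (5,4)}; {(0,0), (1,0), (2,0), (3,0), (4,0), (5,0), (6,0), (7,0), (8,0), (9,0)}; {(0,0), (1,1), (2,2), (3,3), (4,4), (5,0), (6,1), (7,2), (8,3), (9,4)}; {(0,0), (1,2), (2,4), (3,1), (4,3), (5,0), (6,2), (7,4), (8,1), (9,3)}; … (6 in all).
So G has 6 subgroups of order 10.

6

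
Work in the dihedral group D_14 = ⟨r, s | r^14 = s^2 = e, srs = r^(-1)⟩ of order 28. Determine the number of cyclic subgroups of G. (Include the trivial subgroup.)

18

A cyclic subgroup of order d is generated by each of its φ(d) elements of order d, so the cyclic subgroups of order d number (#elements of order d)/φ(d).
Cyclic subgroups by order — order 1: 1; order 2: 15; order 7: 1; order 14: 1.
Total: 18.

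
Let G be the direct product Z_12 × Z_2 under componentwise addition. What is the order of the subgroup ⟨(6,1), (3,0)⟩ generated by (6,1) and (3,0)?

8

|⟨(6,1)⟩| = 2 and |⟨(3,0)⟩| = 4, so |H| is a multiple of lcm(2, 4) = 4 and divides |G| = 24.
Closing under the operation: H = {(0,0), (0,1), (3,0), (3,1), (6,0), (6,1), (9,0), (9,1)}, so |H| = 8.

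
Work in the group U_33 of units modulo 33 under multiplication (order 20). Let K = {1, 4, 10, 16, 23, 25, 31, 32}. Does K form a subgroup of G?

|K| = 8 does not divide |G| = 20, so by Lagrange K is not a subgroup.

No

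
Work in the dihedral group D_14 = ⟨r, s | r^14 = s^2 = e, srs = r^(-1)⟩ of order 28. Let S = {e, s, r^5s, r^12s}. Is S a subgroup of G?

No

Closure fails: s · r^12s = r^2 ∉ S. So S is not a subgroup.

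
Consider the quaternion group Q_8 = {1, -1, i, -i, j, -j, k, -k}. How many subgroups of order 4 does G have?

|G| = 8 and 4 | 8, so subgroups of order 4 are possible by Lagrange.
The subgroups of order 4 are: {1, -1, i, -i}; {1, -1, j, -j}; {1, -1, k, -k}.
So G has 3 subgroups of order 4.

3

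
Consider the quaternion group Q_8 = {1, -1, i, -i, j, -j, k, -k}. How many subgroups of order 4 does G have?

3

|G| = 8 and 4 | 8, so subgroups of order 4 are possible by Lagrange.
The subgroups of order 4 are: {1, -1, i, -i}; {1, -1, j, -j}; {1, -1, k, -k}.
So G has 3 subgroups of order 4.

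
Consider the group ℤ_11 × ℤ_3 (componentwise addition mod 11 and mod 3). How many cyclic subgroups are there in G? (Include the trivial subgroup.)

Group the elements of G by the cyclic subgroup they generate; each cyclic subgroup of order d accounts for φ(d) elements.
Cyclic subgroups by order — order 1: 1; order 3: 1; order 11: 1; order 33: 1.
Total: 4.

4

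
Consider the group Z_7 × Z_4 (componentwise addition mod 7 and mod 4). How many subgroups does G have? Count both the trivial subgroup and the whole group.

6

|G| = 28, so by Lagrange every subgroup order divides 28. Divisors: 1, 2, 4, 7, 14, 28.
Subgroups by order — order 1: 1; order 2: 1; order 4: 1; order 7: 1; order 14: 1; order 28: 1.
Total: 1 + 1 + 1 + 1 + 1 + 1 = 6.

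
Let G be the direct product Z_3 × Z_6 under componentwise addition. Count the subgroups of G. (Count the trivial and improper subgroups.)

|G| = 18, so by Lagrange every subgroup order divides 18. Divisors: 1, 2, 3, 6, 9, 18.
Subgroups by order — order 1: 1; order 2: 1; order 3: 4; order 6: 4; order 9: 1; order 18: 1.
Total: 1 + 1 + 4 + 4 + 1 + 1 = 12.

12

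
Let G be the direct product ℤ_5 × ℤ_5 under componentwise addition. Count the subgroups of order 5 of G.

|G| = 25 and 5 | 25, so subgroups of order 5 are possible by Lagrange.
The subgroups of order 5 are: {(0,0), (0,1), (0,2), (0,3), (0,4)}; {(0,0), (1,0), (2,0), (3,0), (4,0)}; {(0,0), (1,1), (2,2), (3,3), (4,4)}; {(0,0), (1,2), (2,4), (3,1), (4,3)}; … (6 in all).
So G has 6 subgroups of order 5.

6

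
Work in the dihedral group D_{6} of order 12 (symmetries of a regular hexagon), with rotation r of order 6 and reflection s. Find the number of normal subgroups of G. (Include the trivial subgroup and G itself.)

G has 16 subgroups. Checking conjugation-invariance by order — order 1: 1/1 normal; order 2: 1/7 normal; order 3: 1/1 normal; order 4: 0/3 normal; order 6: 3/3 normal; order 12: 1/1 normal.
Total normal subgroups: 7.

7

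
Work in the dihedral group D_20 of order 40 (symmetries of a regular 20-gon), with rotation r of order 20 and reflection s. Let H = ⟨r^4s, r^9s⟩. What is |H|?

8

|⟨r^4s⟩| = 2 and |⟨r^9s⟩| = 2, so |H| is a multiple of lcm(2, 2) = 2 and divides |G| = 40.
Closing under the operation: H = {e, r^5, r^10, r^15, r^4s, r^9s, r^14s, r^19s}, so |H| = 8.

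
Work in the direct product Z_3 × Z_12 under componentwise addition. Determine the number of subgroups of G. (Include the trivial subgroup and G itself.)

|G| = 36, so by Lagrange every subgroup order divides 36. Divisors: 1, 2, 3, 4, 6, 9, 12, 18, 36.
Subgroups by order — order 1: 1; order 2: 1; order 3: 4; order 4: 1; order 6: 4; order 9: 1; order 12: 4; order 18: 1; order 36: 1.
Total: 1 + 1 + 4 + 1 + 4 + 1 + 4 + 1 + 1 = 18.

18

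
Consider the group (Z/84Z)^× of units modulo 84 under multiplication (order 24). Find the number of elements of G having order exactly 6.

Enumerating element orders in G gives 14 elements of order 6.

14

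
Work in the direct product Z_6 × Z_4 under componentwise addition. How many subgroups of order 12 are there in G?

|G| = 24 and 12 | 24, so subgroups of order 12 are possible by Lagrange.
The subgroups of order 12 are: {(0,0), (0,1), (0,2), (0,3), (2,0), (2,1), (2,2), (2,3), (4,0), (4,1), (4,2), (4,3)}; {(0,0), (0,2), (1,0), (1,2), (2,0), (2,2), (3,0), (3,2), (4,0), (4,2), (5,0), (5,2)}; {(0,0), (0,2), (1,1), (1,3), (2,0), (2,2), (3,1), (3,3), (4,0), (4,2), (5,1), (5,3)}.
So G has 3 subgroups of order 12.

3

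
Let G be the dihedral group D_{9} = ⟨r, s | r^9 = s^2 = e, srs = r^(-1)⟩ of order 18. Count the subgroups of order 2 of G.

9

|G| = 18 and 2 | 18, so subgroups of order 2 are possible by Lagrange.
The subgroups of order 2 are: {e, r^2s}; {e, r^3s}; {e, r^4s}; {e, r^5s}; … (9 in all).
So G has 9 subgroups of order 2.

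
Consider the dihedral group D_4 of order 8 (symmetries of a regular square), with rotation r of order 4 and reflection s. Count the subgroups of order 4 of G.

|G| = 8 and 4 | 8, so subgroups of order 4 are possible by Lagrange.
The subgroups of order 4 are: {e, r, r^2, r^3}; {e, r^2, s, r^2s}; {e, r^2, rs, r^3s}.
So G has 3 subgroups of order 4.

3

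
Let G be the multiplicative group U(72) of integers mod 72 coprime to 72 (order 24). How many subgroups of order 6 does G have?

7

|G| = 24 and 6 | 24, so subgroups of order 6 are possible by Lagrange.
The subgroups of order 6 are: {1, 11, 25, 35, 49, 59}; {1, 13, 25, 37, 49, 61}; {1, 17, 25, 41, 49, 65}; {1, 19, 25, 43, 49, 67}; … (7 in all).
So G has 7 subgroups of order 6.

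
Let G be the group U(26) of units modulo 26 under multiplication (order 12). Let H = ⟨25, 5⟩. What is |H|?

4

|⟨25⟩| = 2 and |⟨5⟩| = 4, so |H| is a multiple of lcm(2, 4) = 4 and divides |G| = 12.
Closing under the operation: H = {1, 5, 21, 25}, so |H| = 4.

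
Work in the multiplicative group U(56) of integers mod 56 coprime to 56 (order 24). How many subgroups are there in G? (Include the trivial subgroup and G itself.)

32

|G| = 24, so by Lagrange every subgroup order divides 24. Divisors: 1, 2, 3, 4, 6, 8, 12, 24.
Subgroups by order — order 1: 1; order 2: 7; order 3: 1; order 4: 7; order 6: 7; order 8: 1; order 12: 7; order 24: 1.
Total: 1 + 7 + 1 + 7 + 7 + 1 + 7 + 1 = 32.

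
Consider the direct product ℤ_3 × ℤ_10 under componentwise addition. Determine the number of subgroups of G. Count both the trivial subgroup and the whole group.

8

|G| = 30, so by Lagrange every subgroup order divides 30. Divisors: 1, 2, 3, 5, 6, 10, 15, 30.
Subgroups by order — order 1: 1; order 2: 1; order 3: 1; order 5: 1; order 6: 1; order 10: 1; order 15: 1; order 30: 1.
Total: 1 + 1 + 1 + 1 + 1 + 1 + 1 + 1 = 8.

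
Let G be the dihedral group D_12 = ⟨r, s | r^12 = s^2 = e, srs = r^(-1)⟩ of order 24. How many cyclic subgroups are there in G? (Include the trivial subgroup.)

Each element a generates a cyclic subgroup ⟨a⟩; distinct elements may generate the same one (a cyclic group of order d has φ(d) generators).
Cyclic subgroups by order — order 1: 1; order 2: 13; order 3: 1; order 4: 1; order 6: 1; order 12: 1.
Total: 18.

18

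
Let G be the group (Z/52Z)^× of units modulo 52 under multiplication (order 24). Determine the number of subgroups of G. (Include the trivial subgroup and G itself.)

16

|G| = 24, so by Lagrange every subgroup order divides 24. Divisors: 1, 2, 3, 4, 6, 8, 12, 24.
Subgroups by order — order 1: 1; order 2: 3; order 3: 1; order 4: 3; order 6: 3; order 8: 1; order 12: 3; order 24: 1.
Total: 1 + 3 + 1 + 3 + 3 + 1 + 3 + 1 = 16.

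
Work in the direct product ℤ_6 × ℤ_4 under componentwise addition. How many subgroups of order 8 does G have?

|G| = 24 and 8 | 24, so subgroups of order 8 are possible by Lagrange.
The subgroups of order 8 are: {(0,0), (0,1), (0,2), (0,3), (3,0), (3,1), (3,2), (3,3)}.
So G has 1 subgroup of order 8.

1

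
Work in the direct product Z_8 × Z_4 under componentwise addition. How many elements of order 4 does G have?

12

An element (a,b) has order lcm(ord(a), ord(b)); count pairs with lcm equal to 4.
Enumerating gives 12 such elements.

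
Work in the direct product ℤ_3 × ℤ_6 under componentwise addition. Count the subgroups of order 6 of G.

4

|G| = 18 and 6 | 18, so subgroups of order 6 are possible by Lagrange.
The subgroups of order 6 are: {(0,0), (0,1), (0,2), (0,3), (0,4), (0,5)}; {(0,0), (0,3), (1,0), (1,3), (2,0), (2,3)}; {(0,0), (0,3), (1,1), (1,4), (2,2), (2,5)}; {(0,0), (0,3), (1,2), (1,5), (2,1), (2,4)}.
So G has 4 subgroups of order 6.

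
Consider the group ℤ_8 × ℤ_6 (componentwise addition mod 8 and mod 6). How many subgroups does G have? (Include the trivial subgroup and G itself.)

|G| = 48, so by Lagrange every subgroup order divides 48. Divisors: 1, 2, 3, 4, 6, 8, 12, 16, 24, 48.
Subgroups by order — order 1: 1; order 2: 3; order 3: 1; order 4: 3; order 6: 3; order 8: 3; order 12: 3; order 16: 1; order 24: 3; order 48: 1.
Total: 1 + 3 + 1 + 3 + 3 + 3 + 3 + 1 + 3 + 1 = 22.

22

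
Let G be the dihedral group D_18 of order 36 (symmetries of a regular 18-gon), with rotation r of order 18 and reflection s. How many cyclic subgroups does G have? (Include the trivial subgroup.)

Each element a generates a cyclic subgroup ⟨a⟩; distinct elements may generate the same one (a cyclic group of order d has φ(d) generators).
Cyclic subgroups by order — order 1: 1; order 2: 19; order 3: 1; order 6: 1; order 9: 1; order 18: 1.
Total: 24.

24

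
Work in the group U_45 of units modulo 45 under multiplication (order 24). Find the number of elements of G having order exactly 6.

The elements of order 6 are: 4, 11, 14, 29, 34, 41.
That's 6.

6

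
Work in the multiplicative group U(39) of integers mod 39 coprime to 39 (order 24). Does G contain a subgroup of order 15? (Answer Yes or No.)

15 does not divide |G| = 24, so by Lagrange no subgroup of order 15 exists.

No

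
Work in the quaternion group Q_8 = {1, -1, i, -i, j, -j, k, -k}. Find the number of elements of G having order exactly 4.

6

The elements of order 4 are: i, -i, j, -j, k, -k.
That's 6.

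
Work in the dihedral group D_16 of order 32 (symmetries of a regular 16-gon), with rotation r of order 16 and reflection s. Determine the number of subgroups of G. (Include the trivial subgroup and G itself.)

36

|G| = 32, so by Lagrange every subgroup order divides 32. Divisors: 1, 2, 4, 8, 16, 32.
Subgroups by order — order 1: 1; order 2: 17; order 4: 9; order 8: 5; order 16: 3; order 32: 1.
Total: 1 + 17 + 9 + 5 + 3 + 1 = 36.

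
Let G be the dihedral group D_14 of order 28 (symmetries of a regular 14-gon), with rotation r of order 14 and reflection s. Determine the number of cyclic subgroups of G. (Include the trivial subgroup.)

18

Each element a generates a cyclic subgroup ⟨a⟩; distinct elements may generate the same one (a cyclic group of order d has φ(d) generators).
Cyclic subgroups by order — order 1: 1; order 2: 15; order 7: 1; order 14: 1.
Total: 18.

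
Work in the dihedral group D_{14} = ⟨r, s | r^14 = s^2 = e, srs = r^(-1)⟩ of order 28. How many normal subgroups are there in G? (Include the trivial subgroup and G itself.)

G has 28 subgroups. Checking conjugation-invariance by order — order 1: 1/1 normal; order 2: 1/15 normal; order 4: 0/7 normal; order 7: 1/1 normal; order 14: 3/3 normal; order 28: 1/1 normal.
Total normal subgroups: 7.

7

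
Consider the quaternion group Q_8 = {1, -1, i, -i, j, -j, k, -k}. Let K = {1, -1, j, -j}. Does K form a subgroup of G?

Yes

|K| = 4 divides |G| = 8, consistent with Lagrange.
K contains the identity, every element's inverse is in K, and K is closed under ·: it is a subgroup.
In fact K = ⟨j⟩.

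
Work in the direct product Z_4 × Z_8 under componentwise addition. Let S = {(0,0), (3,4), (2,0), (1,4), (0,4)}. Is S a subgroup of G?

No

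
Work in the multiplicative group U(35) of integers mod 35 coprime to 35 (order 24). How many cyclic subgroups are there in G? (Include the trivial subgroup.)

A cyclic subgroup of order d is generated by each of its φ(d) elements of order d, so the cyclic subgroups of order d number (#elements of order d)/φ(d).
Cyclic subgroups by order — order 1: 1; order 2: 3; order 3: 1; order 4: 2; order 6: 3; order 12: 2.
Total: 12.

12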